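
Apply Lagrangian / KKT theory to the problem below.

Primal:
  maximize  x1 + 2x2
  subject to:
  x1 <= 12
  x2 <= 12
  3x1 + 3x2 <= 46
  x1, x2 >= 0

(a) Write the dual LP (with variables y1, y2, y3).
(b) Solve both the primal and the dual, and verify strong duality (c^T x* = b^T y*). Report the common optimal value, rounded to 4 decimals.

The standard primal-dual pair for 'max c^T x s.t. A x <= b, x >= 0' is:
  Dual:  min b^T y  s.t.  A^T y >= c,  y >= 0.

So the dual LP is:
  minimize  12y1 + 12y2 + 46y3
  subject to:
    y1 + 3y3 >= 1
    y2 + 3y3 >= 2
    y1, y2, y3 >= 0

Solving the primal: x* = (3.3333, 12).
  primal value c^T x* = 27.3333.
Solving the dual: y* = (0, 1, 0.3333).
  dual value b^T y* = 27.3333.
Strong duality: c^T x* = b^T y*. Confirmed.

27.3333


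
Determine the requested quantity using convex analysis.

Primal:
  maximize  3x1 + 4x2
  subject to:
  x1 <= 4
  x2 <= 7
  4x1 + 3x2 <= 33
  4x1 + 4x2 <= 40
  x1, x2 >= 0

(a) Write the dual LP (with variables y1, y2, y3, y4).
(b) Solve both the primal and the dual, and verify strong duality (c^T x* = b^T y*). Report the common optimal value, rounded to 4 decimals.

The standard primal-dual pair for 'max c^T x s.t. A x <= b, x >= 0' is:
  Dual:  min b^T y  s.t.  A^T y >= c,  y >= 0.

So the dual LP is:
  minimize  4y1 + 7y2 + 33y3 + 40y4
  subject to:
    y1 + 4y3 + 4y4 >= 3
    y2 + 3y3 + 4y4 >= 4
    y1, y2, y3, y4 >= 0

Solving the primal: x* = (3, 7).
  primal value c^T x* = 37.
Solving the dual: y* = (0, 1, 0, 0.75).
  dual value b^T y* = 37.
Strong duality: c^T x* = b^T y*. Confirmed.

37


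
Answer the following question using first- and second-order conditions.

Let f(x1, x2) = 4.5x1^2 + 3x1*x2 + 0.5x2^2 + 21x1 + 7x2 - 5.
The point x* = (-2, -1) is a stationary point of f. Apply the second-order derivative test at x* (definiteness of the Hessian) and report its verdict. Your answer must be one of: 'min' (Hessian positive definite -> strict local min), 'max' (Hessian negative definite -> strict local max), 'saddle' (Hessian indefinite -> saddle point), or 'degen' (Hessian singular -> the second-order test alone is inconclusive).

Compute the Hessian H = grad^2 f:
  H = [[9, 3], [3, 1]]
Verify stationarity: grad f(x*) = H x* + g = (0, 0).
Eigenvalues of H: 0, 10.
H has a zero eigenvalue (singular; positive semidefinite but not definite), so H is neither positive definite, negative definite, nor indefinite. The second-order test alone is inconclusive -> degen.
(Indeed, f is constant along the null direction of H through x*, so x* is not a strict local extremum.)

degen


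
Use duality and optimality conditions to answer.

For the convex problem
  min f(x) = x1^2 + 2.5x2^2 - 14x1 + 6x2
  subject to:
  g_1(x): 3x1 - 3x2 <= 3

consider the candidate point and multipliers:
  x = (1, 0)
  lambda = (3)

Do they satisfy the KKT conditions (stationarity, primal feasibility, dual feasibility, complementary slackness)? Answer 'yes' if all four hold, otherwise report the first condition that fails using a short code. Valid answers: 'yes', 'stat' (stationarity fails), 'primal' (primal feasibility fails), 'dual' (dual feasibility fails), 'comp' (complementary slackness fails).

Gradient of f: grad f(x) = Q x + c = (-12, 6)
Constraint values g_i(x) = a_i^T x - b_i:
  g_1((1, 0)) = 0
Stationarity residual: grad f(x) + sum_i lambda_i a_i = (-3, -3)
  -> stationarity FAILS
Primal feasibility (all g_i <= 0): OK
Dual feasibility (all lambda_i >= 0): OK
Complementary slackness (lambda_i * g_i(x) = 0 for all i): OK

Verdict: the first failing condition is stationarity -> stat.

stat


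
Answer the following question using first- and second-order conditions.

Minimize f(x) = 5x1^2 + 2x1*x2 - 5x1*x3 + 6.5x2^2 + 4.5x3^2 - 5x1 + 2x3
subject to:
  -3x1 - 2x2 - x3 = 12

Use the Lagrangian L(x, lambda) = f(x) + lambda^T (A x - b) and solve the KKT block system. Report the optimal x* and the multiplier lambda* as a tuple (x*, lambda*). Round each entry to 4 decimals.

Form the Lagrangian:
  L(x, lambda) = (1/2) x^T Q x + c^T x + lambda^T (A x - b)
Stationarity (grad_x L = 0): Q x + c + A^T lambda = 0.
Primal feasibility: A x = b.

This gives the KKT block system:
  [ Q   A^T ] [ x     ]   [-c ]
  [ A    0  ] [ lambda ] = [ b ]

Solving the linear system:
  x*      = (-2.7241, -0.6573, -2.513)
  lambda* = (-6.9968)
  f(x*)   = 46.2781

x* = (-2.7241, -0.6573, -2.513), lambda* = (-6.9968)


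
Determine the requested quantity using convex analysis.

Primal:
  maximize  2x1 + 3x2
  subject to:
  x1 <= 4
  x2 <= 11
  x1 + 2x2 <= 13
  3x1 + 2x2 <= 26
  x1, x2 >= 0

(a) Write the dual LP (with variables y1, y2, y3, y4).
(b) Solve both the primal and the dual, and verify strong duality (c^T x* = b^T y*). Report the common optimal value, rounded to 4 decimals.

The standard primal-dual pair for 'max c^T x s.t. A x <= b, x >= 0' is:
  Dual:  min b^T y  s.t.  A^T y >= c,  y >= 0.

So the dual LP is:
  minimize  4y1 + 11y2 + 13y3 + 26y4
  subject to:
    y1 + y3 + 3y4 >= 2
    y2 + 2y3 + 2y4 >= 3
    y1, y2, y3, y4 >= 0

Solving the primal: x* = (4, 4.5).
  primal value c^T x* = 21.5.
Solving the dual: y* = (0.5, 0, 1.5, 0).
  dual value b^T y* = 21.5.
Strong duality: c^T x* = b^T y*. Confirmed.

21.5


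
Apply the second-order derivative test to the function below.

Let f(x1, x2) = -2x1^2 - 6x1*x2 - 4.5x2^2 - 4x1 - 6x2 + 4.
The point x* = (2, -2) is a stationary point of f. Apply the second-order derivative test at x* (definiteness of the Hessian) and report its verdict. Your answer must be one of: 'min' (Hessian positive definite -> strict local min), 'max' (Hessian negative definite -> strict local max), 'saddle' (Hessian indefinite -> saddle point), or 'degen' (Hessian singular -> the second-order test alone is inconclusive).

Compute the Hessian H = grad^2 f:
  H = [[-4, -6], [-6, -9]]
Verify stationarity: grad f(x*) = H x* + g = (0, 0).
Eigenvalues of H: -13, 0.
H has a zero eigenvalue (singular; negative semidefinite but not definite), so H is neither positive definite, negative definite, nor indefinite. The second-order test alone is inconclusive -> degen.
(Indeed, f is constant along the null direction of H through x*, so x* is not a strict local extremum.)

degen


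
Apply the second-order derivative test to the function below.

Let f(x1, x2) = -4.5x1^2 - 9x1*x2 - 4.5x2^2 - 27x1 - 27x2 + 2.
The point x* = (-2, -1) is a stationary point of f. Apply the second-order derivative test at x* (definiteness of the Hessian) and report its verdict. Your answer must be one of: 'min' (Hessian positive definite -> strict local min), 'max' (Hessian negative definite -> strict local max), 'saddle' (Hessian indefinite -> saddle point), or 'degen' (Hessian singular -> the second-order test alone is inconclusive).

Compute the Hessian H = grad^2 f:
  H = [[-9, -9], [-9, -9]]
Verify stationarity: grad f(x*) = H x* + g = (0, 0).
Eigenvalues of H: -18, 0.
H has a zero eigenvalue (singular; negative semidefinite but not definite), so H is neither positive definite, negative definite, nor indefinite. The second-order test alone is inconclusive -> degen.
(Indeed, f is constant along the null direction of H through x*, so x* is not a strict local extremum.)

degen


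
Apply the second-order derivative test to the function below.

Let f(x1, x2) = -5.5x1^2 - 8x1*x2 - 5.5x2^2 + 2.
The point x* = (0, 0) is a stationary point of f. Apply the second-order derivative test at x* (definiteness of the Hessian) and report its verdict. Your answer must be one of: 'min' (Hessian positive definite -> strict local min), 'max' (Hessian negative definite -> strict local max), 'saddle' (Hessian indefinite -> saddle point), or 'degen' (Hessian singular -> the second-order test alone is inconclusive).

Compute the Hessian H = grad^2 f:
  H = [[-11, -8], [-8, -11]]
Verify stationarity: grad f(x*) = H x* + g = (0, 0).
Eigenvalues of H: -19, -3.
Both eigenvalues < 0, so H is negative definite -> x* is a strict local max.

max


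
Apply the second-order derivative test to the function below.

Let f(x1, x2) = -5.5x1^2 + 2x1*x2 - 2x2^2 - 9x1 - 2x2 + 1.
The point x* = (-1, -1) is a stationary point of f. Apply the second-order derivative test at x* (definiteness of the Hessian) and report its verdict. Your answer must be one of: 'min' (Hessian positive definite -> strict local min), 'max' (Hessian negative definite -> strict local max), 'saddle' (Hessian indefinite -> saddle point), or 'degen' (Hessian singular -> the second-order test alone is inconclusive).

Compute the Hessian H = grad^2 f:
  H = [[-11, 2], [2, -4]]
Verify stationarity: grad f(x*) = H x* + g = (0, 0).
Eigenvalues of H: -11.5311, -3.4689.
Both eigenvalues < 0, so H is negative definite -> x* is a strict local max.

max


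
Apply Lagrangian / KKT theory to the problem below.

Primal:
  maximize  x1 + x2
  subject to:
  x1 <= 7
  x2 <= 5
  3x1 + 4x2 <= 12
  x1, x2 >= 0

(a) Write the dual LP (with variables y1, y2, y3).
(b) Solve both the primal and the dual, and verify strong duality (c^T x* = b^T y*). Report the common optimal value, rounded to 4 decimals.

The standard primal-dual pair for 'max c^T x s.t. A x <= b, x >= 0' is:
  Dual:  min b^T y  s.t.  A^T y >= c,  y >= 0.

So the dual LP is:
  minimize  7y1 + 5y2 + 12y3
  subject to:
    y1 + 3y3 >= 1
    y2 + 4y3 >= 1
    y1, y2, y3 >= 0

Solving the primal: x* = (4, 0).
  primal value c^T x* = 4.
Solving the dual: y* = (0, 0, 0.3333).
  dual value b^T y* = 4.
Strong duality: c^T x* = b^T y*. Confirmed.

4


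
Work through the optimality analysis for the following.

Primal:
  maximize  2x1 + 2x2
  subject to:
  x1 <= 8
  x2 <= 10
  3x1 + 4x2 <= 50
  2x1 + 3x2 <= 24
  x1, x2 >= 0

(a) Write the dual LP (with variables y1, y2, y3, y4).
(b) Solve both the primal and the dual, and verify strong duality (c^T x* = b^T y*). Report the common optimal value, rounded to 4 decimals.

The standard primal-dual pair for 'max c^T x s.t. A x <= b, x >= 0' is:
  Dual:  min b^T y  s.t.  A^T y >= c,  y >= 0.

So the dual LP is:
  minimize  8y1 + 10y2 + 50y3 + 24y4
  subject to:
    y1 + 3y3 + 2y4 >= 2
    y2 + 4y3 + 3y4 >= 2
    y1, y2, y3, y4 >= 0

Solving the primal: x* = (8, 2.6667).
  primal value c^T x* = 21.3333.
Solving the dual: y* = (0.6667, 0, 0, 0.6667).
  dual value b^T y* = 21.3333.
Strong duality: c^T x* = b^T y*. Confirmed.

21.3333


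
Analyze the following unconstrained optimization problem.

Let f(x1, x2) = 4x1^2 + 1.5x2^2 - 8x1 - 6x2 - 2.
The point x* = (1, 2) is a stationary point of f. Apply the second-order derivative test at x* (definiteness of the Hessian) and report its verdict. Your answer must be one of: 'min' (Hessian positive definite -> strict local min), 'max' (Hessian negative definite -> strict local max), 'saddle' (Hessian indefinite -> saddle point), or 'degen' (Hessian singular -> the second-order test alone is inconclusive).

Compute the Hessian H = grad^2 f:
  H = [[8, 0], [0, 3]]
Verify stationarity: grad f(x*) = H x* + g = (0, 0).
Eigenvalues of H: 3, 8.
Both eigenvalues > 0, so H is positive definite -> x* is a strict local min.

min


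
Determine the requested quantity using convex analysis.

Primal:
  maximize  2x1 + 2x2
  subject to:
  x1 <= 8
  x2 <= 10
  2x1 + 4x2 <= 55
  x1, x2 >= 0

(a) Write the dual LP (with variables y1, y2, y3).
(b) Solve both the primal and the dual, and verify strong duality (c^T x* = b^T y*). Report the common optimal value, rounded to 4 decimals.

The standard primal-dual pair for 'max c^T x s.t. A x <= b, x >= 0' is:
  Dual:  min b^T y  s.t.  A^T y >= c,  y >= 0.

So the dual LP is:
  minimize  8y1 + 10y2 + 55y3
  subject to:
    y1 + 2y3 >= 2
    y2 + 4y3 >= 2
    y1, y2, y3 >= 0

Solving the primal: x* = (8, 9.75).
  primal value c^T x* = 35.5.
Solving the dual: y* = (1, 0, 0.5).
  dual value b^T y* = 35.5.
Strong duality: c^T x* = b^T y*. Confirmed.

35.5


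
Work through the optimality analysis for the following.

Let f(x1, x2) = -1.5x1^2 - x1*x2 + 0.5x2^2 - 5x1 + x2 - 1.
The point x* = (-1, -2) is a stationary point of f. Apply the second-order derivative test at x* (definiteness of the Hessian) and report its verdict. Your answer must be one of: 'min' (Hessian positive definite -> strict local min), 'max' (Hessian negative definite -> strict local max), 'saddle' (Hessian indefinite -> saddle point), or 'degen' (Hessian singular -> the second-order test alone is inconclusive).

Compute the Hessian H = grad^2 f:
  H = [[-3, -1], [-1, 1]]
Verify stationarity: grad f(x*) = H x* + g = (0, 0).
Eigenvalues of H: -3.2361, 1.2361.
Eigenvalues have mixed signs, so H is indefinite -> x* is a saddle point.

saddle


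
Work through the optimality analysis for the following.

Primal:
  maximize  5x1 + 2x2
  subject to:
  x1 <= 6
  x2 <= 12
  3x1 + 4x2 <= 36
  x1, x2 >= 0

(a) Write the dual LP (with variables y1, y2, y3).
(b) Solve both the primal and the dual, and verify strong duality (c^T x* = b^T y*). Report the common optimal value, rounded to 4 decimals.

The standard primal-dual pair for 'max c^T x s.t. A x <= b, x >= 0' is:
  Dual:  min b^T y  s.t.  A^T y >= c,  y >= 0.

So the dual LP is:
  minimize  6y1 + 12y2 + 36y3
  subject to:
    y1 + 3y3 >= 5
    y2 + 4y3 >= 2
    y1, y2, y3 >= 0

Solving the primal: x* = (6, 4.5).
  primal value c^T x* = 39.
Solving the dual: y* = (3.5, 0, 0.5).
  dual value b^T y* = 39.
Strong duality: c^T x* = b^T y*. Confirmed.

39


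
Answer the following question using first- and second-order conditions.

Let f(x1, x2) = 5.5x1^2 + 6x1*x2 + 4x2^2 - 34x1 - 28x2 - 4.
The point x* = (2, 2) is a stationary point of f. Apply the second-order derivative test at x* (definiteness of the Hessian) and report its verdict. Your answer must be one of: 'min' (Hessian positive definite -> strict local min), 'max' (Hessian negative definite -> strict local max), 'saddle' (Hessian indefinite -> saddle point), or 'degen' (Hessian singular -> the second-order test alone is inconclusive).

Compute the Hessian H = grad^2 f:
  H = [[11, 6], [6, 8]]
Verify stationarity: grad f(x*) = H x* + g = (0, 0).
Eigenvalues of H: 3.3153, 15.6847.
Both eigenvalues > 0, so H is positive definite -> x* is a strict local min.

min


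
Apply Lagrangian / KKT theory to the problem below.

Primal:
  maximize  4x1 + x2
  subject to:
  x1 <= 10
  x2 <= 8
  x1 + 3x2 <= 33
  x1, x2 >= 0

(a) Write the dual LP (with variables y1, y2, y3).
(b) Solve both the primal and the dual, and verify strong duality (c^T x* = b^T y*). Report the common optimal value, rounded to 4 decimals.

The standard primal-dual pair for 'max c^T x s.t. A x <= b, x >= 0' is:
  Dual:  min b^T y  s.t.  A^T y >= c,  y >= 0.

So the dual LP is:
  minimize  10y1 + 8y2 + 33y3
  subject to:
    y1 + y3 >= 4
    y2 + 3y3 >= 1
    y1, y2, y3 >= 0

Solving the primal: x* = (10, 7.6667).
  primal value c^T x* = 47.6667.
Solving the dual: y* = (3.6667, 0, 0.3333).
  dual value b^T y* = 47.6667.
Strong duality: c^T x* = b^T y*. Confirmed.

47.6667


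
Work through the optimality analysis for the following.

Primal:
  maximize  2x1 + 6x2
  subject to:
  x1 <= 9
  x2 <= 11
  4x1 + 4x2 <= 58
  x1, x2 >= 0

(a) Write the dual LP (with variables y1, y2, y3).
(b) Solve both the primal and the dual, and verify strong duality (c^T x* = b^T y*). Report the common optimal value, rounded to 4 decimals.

The standard primal-dual pair for 'max c^T x s.t. A x <= b, x >= 0' is:
  Dual:  min b^T y  s.t.  A^T y >= c,  y >= 0.

So the dual LP is:
  minimize  9y1 + 11y2 + 58y3
  subject to:
    y1 + 4y3 >= 2
    y2 + 4y3 >= 6
    y1, y2, y3 >= 0

Solving the primal: x* = (3.5, 11).
  primal value c^T x* = 73.
Solving the dual: y* = (0, 4, 0.5).
  dual value b^T y* = 73.
Strong duality: c^T x* = b^T y*. Confirmed.

73


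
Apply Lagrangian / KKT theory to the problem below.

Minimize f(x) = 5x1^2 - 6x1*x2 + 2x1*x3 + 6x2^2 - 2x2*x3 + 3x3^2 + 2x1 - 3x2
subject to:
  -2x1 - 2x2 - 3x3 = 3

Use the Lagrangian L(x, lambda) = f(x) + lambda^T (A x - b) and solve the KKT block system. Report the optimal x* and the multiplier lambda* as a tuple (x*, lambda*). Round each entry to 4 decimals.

Form the Lagrangian:
  L(x, lambda) = (1/2) x^T Q x + c^T x + lambda^T (A x - b)
Stationarity (grad_x L = 0): Q x + c + A^T lambda = 0.
Primal feasibility: A x = b.

This gives the KKT block system:
  [ Q   A^T ] [ x     ]   [-c ]
  [ A    0  ] [ lambda ] = [ b ]

Solving the linear system:
  x*      = (-0.489, -0.2671, -0.4959)
  lambda* = (-1.1397)
  f(x*)   = 1.6212

x* = (-0.489, -0.2671, -0.4959), lambda* = (-1.1397)


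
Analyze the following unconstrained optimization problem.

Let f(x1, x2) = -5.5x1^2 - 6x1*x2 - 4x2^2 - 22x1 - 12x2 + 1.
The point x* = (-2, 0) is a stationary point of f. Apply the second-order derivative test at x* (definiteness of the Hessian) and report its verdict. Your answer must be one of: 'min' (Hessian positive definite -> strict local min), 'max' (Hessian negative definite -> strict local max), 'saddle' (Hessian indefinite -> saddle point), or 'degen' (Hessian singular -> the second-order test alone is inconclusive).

Compute the Hessian H = grad^2 f:
  H = [[-11, -6], [-6, -8]]
Verify stationarity: grad f(x*) = H x* + g = (0, 0).
Eigenvalues of H: -15.6847, -3.3153.
Both eigenvalues < 0, so H is negative definite -> x* is a strict local max.

max


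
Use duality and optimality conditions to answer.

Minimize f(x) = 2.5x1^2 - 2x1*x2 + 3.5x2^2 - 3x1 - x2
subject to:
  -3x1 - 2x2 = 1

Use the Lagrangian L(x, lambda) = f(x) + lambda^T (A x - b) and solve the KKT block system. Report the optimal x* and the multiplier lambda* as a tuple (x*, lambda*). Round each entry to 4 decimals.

Form the Lagrangian:
  L(x, lambda) = (1/2) x^T Q x + c^T x + lambda^T (A x - b)
Stationarity (grad_x L = 0): Q x + c + A^T lambda = 0.
Primal feasibility: A x = b.

This gives the KKT block system:
  [ Q   A^T ] [ x     ]   [-c ]
  [ A    0  ] [ lambda ] = [ b ]

Solving the linear system:
  x*      = (-0.1776, -0.2336)
  lambda* = (-1.1402)
  f(x*)   = 0.9533

x* = (-0.1776, -0.2336), lambda* = (-1.1402)


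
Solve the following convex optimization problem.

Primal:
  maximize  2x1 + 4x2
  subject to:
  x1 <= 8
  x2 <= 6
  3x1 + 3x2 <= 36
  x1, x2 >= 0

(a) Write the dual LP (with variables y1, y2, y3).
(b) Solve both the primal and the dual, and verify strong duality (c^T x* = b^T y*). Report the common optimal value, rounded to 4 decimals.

The standard primal-dual pair for 'max c^T x s.t. A x <= b, x >= 0' is:
  Dual:  min b^T y  s.t.  A^T y >= c,  y >= 0.

So the dual LP is:
  minimize  8y1 + 6y2 + 36y3
  subject to:
    y1 + 3y3 >= 2
    y2 + 3y3 >= 4
    y1, y2, y3 >= 0

Solving the primal: x* = (6, 6).
  primal value c^T x* = 36.
Solving the dual: y* = (0, 2, 0.6667).
  dual value b^T y* = 36.
Strong duality: c^T x* = b^T y*. Confirmed.

36


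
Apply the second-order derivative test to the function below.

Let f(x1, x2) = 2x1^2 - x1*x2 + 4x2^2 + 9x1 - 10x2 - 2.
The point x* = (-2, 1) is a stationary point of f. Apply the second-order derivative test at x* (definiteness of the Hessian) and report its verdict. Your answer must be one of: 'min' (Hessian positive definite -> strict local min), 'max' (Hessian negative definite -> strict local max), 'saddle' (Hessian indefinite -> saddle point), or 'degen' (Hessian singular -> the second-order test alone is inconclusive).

Compute the Hessian H = grad^2 f:
  H = [[4, -1], [-1, 8]]
Verify stationarity: grad f(x*) = H x* + g = (0, 0).
Eigenvalues of H: 3.7639, 8.2361.
Both eigenvalues > 0, so H is positive definite -> x* is a strict local min.

min


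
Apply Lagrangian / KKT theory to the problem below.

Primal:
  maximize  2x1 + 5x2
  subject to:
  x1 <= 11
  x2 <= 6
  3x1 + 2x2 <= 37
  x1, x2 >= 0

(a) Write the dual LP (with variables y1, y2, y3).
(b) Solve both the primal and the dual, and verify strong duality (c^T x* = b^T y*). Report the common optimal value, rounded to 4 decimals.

The standard primal-dual pair for 'max c^T x s.t. A x <= b, x >= 0' is:
  Dual:  min b^T y  s.t.  A^T y >= c,  y >= 0.

So the dual LP is:
  minimize  11y1 + 6y2 + 37y3
  subject to:
    y1 + 3y3 >= 2
    y2 + 2y3 >= 5
    y1, y2, y3 >= 0

Solving the primal: x* = (8.3333, 6).
  primal value c^T x* = 46.6667.
Solving the dual: y* = (0, 3.6667, 0.6667).
  dual value b^T y* = 46.6667.
Strong duality: c^T x* = b^T y*. Confirmed.

46.6667


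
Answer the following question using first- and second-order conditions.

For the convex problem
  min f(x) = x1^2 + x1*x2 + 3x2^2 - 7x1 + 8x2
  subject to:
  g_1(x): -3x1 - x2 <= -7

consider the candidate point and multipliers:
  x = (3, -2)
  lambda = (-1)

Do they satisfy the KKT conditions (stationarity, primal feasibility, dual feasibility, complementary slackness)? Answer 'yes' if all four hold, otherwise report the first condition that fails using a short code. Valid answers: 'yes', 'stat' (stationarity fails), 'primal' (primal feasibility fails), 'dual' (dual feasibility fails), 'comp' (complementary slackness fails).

Gradient of f: grad f(x) = Q x + c = (-3, -1)
Constraint values g_i(x) = a_i^T x - b_i:
  g_1((3, -2)) = 0
Stationarity residual: grad f(x) + sum_i lambda_i a_i = (0, 0)
  -> stationarity OK
Primal feasibility (all g_i <= 0): OK
Dual feasibility (all lambda_i >= 0): FAILS
Complementary slackness (lambda_i * g_i(x) = 0 for all i): OK

Verdict: the first failing condition is dual_feasibility -> dual.

dual


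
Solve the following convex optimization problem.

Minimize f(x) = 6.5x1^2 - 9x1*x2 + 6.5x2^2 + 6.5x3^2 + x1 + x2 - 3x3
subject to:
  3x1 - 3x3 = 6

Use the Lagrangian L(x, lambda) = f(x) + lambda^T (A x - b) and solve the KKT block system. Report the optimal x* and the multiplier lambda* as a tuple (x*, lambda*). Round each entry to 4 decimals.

Form the Lagrangian:
  L(x, lambda) = (1/2) x^T Q x + c^T x + lambda^T (A x - b)
Stationarity (grad_x L = 0): Q x + c + A^T lambda = 0.
Primal feasibility: A x = b.

This gives the KKT block system:
  [ Q   A^T ] [ x     ]   [-c ]
  [ A    0  ] [ lambda ] = [ b ]

Solving the linear system:
  x*      = (1.3813, 0.8794, -0.6187)
  lambda* = (-3.6809)
  f(x*)   = 13.1012

x* = (1.3813, 0.8794, -0.6187), lambda* = (-3.6809)


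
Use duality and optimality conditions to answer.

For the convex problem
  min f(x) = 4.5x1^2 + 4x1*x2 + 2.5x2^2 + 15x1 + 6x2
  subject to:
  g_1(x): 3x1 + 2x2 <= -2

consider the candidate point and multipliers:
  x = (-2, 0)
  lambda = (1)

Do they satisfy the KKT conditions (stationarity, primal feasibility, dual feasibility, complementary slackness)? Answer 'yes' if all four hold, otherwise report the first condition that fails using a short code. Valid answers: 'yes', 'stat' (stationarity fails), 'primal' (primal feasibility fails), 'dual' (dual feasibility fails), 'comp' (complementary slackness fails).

Gradient of f: grad f(x) = Q x + c = (-3, -2)
Constraint values g_i(x) = a_i^T x - b_i:
  g_1((-2, 0)) = -4
Stationarity residual: grad f(x) + sum_i lambda_i a_i = (0, 0)
  -> stationarity OK
Primal feasibility (all g_i <= 0): OK
Dual feasibility (all lambda_i >= 0): OK
Complementary slackness (lambda_i * g_i(x) = 0 for all i): FAILS

Verdict: the first failing condition is complementary_slackness -> comp.

comp


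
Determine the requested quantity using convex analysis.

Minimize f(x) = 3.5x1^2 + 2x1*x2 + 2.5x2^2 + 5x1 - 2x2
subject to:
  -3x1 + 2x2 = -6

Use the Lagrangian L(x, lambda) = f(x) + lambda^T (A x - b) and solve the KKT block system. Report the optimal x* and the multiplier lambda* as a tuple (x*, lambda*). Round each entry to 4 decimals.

Form the Lagrangian:
  L(x, lambda) = (1/2) x^T Q x + c^T x + lambda^T (A x - b)
Stationarity (grad_x L = 0): Q x + c + A^T lambda = 0.
Primal feasibility: A x = b.

This gives the KKT block system:
  [ Q   A^T ] [ x     ]   [-c ]
  [ A    0  ] [ lambda ] = [ b ]

Solving the linear system:
  x*      = (1.0928, -1.3608)
  lambda* = (3.3093)
  f(x*)   = 14.0206

x* = (1.0928, -1.3608), lambda* = (3.3093)


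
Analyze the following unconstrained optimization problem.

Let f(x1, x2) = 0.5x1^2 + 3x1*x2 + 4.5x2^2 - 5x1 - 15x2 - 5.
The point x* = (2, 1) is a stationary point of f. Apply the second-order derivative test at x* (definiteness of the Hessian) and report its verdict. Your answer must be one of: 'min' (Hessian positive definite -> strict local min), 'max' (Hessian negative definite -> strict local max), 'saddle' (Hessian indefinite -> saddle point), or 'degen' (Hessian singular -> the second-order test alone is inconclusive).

Compute the Hessian H = grad^2 f:
  H = [[1, 3], [3, 9]]
Verify stationarity: grad f(x*) = H x* + g = (0, 0).
Eigenvalues of H: 0, 10.
H has a zero eigenvalue (singular; positive semidefinite but not definite), so H is neither positive definite, negative definite, nor indefinite. The second-order test alone is inconclusive -> degen.
(Indeed, f is constant along the null direction of H through x*, so x* is not a strict local extremum.)

degen


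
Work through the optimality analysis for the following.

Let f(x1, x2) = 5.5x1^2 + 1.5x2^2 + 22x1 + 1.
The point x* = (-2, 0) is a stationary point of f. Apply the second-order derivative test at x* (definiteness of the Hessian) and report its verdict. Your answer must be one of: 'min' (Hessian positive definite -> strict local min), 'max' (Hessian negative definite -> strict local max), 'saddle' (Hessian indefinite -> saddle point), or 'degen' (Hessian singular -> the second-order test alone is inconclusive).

Compute the Hessian H = grad^2 f:
  H = [[11, 0], [0, 3]]
Verify stationarity: grad f(x*) = H x* + g = (0, 0).
Eigenvalues of H: 3, 11.
Both eigenvalues > 0, so H is positive definite -> x* is a strict local min.

min


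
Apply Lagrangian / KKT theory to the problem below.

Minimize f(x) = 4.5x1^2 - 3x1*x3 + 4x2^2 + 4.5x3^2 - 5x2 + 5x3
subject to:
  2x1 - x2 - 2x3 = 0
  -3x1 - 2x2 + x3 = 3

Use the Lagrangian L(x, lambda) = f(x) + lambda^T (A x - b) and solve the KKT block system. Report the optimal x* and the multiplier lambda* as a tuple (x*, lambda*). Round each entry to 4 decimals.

Form the Lagrangian:
  L(x, lambda) = (1/2) x^T Q x + c^T x + lambda^T (A x - b)
Stationarity (grad_x L = 0): Q x + c + A^T lambda = 0.
Primal feasibility: A x = b.

This gives the KKT block system:
  [ Q   A^T ] [ x     ]   [-c ]
  [ A    0  ] [ lambda ] = [ b ]

Solving the linear system:
  x*      = (-1.0462, -0.363, -0.8647)
  lambda* = (-1.4384, -3.2329)
  f(x*)   = 3.595

x* = (-1.0462, -0.363, -0.8647), lambda* = (-1.4384, -3.2329)


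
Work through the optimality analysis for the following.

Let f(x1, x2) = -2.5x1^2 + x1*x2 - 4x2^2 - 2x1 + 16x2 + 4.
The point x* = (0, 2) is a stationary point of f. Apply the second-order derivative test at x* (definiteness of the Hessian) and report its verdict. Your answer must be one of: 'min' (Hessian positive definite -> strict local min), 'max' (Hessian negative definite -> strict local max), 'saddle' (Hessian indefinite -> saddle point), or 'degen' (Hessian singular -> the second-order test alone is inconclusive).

Compute the Hessian H = grad^2 f:
  H = [[-5, 1], [1, -8]]
Verify stationarity: grad f(x*) = H x* + g = (0, 0).
Eigenvalues of H: -8.3028, -4.6972.
Both eigenvalues < 0, so H is negative definite -> x* is a strict local max.

max


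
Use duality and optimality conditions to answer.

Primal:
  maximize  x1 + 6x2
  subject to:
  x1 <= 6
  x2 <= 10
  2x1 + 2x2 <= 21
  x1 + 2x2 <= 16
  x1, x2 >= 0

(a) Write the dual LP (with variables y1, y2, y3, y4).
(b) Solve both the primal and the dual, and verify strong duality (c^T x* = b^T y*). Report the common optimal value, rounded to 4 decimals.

The standard primal-dual pair for 'max c^T x s.t. A x <= b, x >= 0' is:
  Dual:  min b^T y  s.t.  A^T y >= c,  y >= 0.

So the dual LP is:
  minimize  6y1 + 10y2 + 21y3 + 16y4
  subject to:
    y1 + 2y3 + y4 >= 1
    y2 + 2y3 + 2y4 >= 6
    y1, y2, y3, y4 >= 0

Solving the primal: x* = (0, 8).
  primal value c^T x* = 48.
Solving the dual: y* = (0, 0, 0, 3).
  dual value b^T y* = 48.
Strong duality: c^T x* = b^T y*. Confirmed.

48


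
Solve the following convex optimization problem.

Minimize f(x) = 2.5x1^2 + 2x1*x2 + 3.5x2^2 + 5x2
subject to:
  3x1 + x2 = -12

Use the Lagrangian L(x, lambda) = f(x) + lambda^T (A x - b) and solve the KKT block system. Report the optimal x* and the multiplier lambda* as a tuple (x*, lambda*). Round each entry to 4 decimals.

Form the Lagrangian:
  L(x, lambda) = (1/2) x^T Q x + c^T x + lambda^T (A x - b)
Stationarity (grad_x L = 0): Q x + c + A^T lambda = 0.
Primal feasibility: A x = b.

This gives the KKT block system:
  [ Q   A^T ] [ x     ]   [-c ]
  [ A    0  ] [ lambda ] = [ b ]

Solving the linear system:
  x*      = (-3.8036, -0.5893)
  lambda* = (6.7321)
  f(x*)   = 38.9196

x* = (-3.8036, -0.5893), lambda* = (6.7321)


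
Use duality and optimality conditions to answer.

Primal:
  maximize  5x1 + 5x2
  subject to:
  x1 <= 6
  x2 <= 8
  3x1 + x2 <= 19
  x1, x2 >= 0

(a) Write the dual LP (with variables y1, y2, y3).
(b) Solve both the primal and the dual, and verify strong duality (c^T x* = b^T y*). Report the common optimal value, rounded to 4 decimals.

The standard primal-dual pair for 'max c^T x s.t. A x <= b, x >= 0' is:
  Dual:  min b^T y  s.t.  A^T y >= c,  y >= 0.

So the dual LP is:
  minimize  6y1 + 8y2 + 19y3
  subject to:
    y1 + 3y3 >= 5
    y2 + y3 >= 5
    y1, y2, y3 >= 0

Solving the primal: x* = (3.6667, 8).
  primal value c^T x* = 58.3333.
Solving the dual: y* = (0, 3.3333, 1.6667).
  dual value b^T y* = 58.3333.
Strong duality: c^T x* = b^T y*. Confirmed.

58.3333


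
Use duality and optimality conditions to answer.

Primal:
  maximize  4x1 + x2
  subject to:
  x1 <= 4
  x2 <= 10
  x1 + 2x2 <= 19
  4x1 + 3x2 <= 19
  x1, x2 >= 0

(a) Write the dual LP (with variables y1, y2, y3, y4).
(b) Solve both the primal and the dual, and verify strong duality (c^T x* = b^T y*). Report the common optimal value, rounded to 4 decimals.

The standard primal-dual pair for 'max c^T x s.t. A x <= b, x >= 0' is:
  Dual:  min b^T y  s.t.  A^T y >= c,  y >= 0.

So the dual LP is:
  minimize  4y1 + 10y2 + 19y3 + 19y4
  subject to:
    y1 + y3 + 4y4 >= 4
    y2 + 2y3 + 3y4 >= 1
    y1, y2, y3, y4 >= 0

Solving the primal: x* = (4, 1).
  primal value c^T x* = 17.
Solving the dual: y* = (2.6667, 0, 0, 0.3333).
  dual value b^T y* = 17.
Strong duality: c^T x* = b^T y*. Confirmed.

17


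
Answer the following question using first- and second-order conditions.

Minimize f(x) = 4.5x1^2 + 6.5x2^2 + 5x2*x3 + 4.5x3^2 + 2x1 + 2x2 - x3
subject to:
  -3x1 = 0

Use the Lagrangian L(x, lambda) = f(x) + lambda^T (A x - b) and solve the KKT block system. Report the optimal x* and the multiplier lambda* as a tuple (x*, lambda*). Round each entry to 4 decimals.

Form the Lagrangian:
  L(x, lambda) = (1/2) x^T Q x + c^T x + lambda^T (A x - b)
Stationarity (grad_x L = 0): Q x + c + A^T lambda = 0.
Primal feasibility: A x = b.

This gives the KKT block system:
  [ Q   A^T ] [ x     ]   [-c ]
  [ A    0  ] [ lambda ] = [ b ]

Solving the linear system:
  x*      = (0, -0.25, 0.25)
  lambda* = (0.6667)
  f(x*)   = -0.375

x* = (0, -0.25, 0.25), lambda* = (0.6667)


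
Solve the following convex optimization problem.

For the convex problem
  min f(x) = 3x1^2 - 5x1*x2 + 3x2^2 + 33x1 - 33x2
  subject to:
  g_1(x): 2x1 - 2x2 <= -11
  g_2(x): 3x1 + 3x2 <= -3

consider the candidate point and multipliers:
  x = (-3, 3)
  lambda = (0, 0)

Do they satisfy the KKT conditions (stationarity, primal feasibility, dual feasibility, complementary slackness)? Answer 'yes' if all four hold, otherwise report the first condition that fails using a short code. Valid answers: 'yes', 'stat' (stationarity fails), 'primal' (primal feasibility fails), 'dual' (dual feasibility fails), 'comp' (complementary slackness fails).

Gradient of f: grad f(x) = Q x + c = (0, 0)
Constraint values g_i(x) = a_i^T x - b_i:
  g_1((-3, 3)) = -1
  g_2((-3, 3)) = 3
Stationarity residual: grad f(x) + sum_i lambda_i a_i = (0, 0)
  -> stationarity OK
Primal feasibility (all g_i <= 0): FAILS
Dual feasibility (all lambda_i >= 0): OK
Complementary slackness (lambda_i * g_i(x) = 0 for all i): OK

Verdict: the first failing condition is primal_feasibility -> primal.

primal


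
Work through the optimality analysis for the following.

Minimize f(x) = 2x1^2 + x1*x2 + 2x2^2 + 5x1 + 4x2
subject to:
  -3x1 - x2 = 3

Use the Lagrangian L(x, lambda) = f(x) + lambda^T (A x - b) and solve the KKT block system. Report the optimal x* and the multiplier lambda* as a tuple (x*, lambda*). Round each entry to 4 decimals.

Form the Lagrangian:
  L(x, lambda) = (1/2) x^T Q x + c^T x + lambda^T (A x - b)
Stationarity (grad_x L = 0): Q x + c + A^T lambda = 0.
Primal feasibility: A x = b.

This gives the KKT block system:
  [ Q   A^T ] [ x     ]   [-c ]
  [ A    0  ] [ lambda ] = [ b ]

Solving the linear system:
  x*      = (-0.7647, -0.7059)
  lambda* = (0.4118)
  f(x*)   = -3.9412

x* = (-0.7647, -0.7059), lambda* = (0.4118)


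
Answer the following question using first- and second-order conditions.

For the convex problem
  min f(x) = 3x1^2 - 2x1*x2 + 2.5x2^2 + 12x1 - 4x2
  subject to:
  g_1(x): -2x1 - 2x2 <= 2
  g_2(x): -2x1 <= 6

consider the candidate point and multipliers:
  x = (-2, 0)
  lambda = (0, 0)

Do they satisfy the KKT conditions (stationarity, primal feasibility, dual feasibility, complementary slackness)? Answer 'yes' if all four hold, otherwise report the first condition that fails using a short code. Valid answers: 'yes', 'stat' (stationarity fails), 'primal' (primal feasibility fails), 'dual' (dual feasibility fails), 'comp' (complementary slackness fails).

Gradient of f: grad f(x) = Q x + c = (0, 0)
Constraint values g_i(x) = a_i^T x - b_i:
  g_1((-2, 0)) = 2
  g_2((-2, 0)) = -2
Stationarity residual: grad f(x) + sum_i lambda_i a_i = (0, 0)
  -> stationarity OK
Primal feasibility (all g_i <= 0): FAILS
Dual feasibility (all lambda_i >= 0): OK
Complementary slackness (lambda_i * g_i(x) = 0 for all i): OK

Verdict: the first failing condition is primal_feasibility -> primal.

primal


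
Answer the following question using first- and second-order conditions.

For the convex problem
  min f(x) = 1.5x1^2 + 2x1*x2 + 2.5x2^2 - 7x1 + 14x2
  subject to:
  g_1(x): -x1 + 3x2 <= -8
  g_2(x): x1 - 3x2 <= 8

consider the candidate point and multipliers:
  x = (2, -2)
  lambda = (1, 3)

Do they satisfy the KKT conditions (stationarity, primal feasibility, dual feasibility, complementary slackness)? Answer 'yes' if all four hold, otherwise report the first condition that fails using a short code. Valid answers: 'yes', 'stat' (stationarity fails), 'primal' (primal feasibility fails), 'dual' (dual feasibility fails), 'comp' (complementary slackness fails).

Gradient of f: grad f(x) = Q x + c = (-5, 8)
Constraint values g_i(x) = a_i^T x - b_i:
  g_1((2, -2)) = 0
  g_2((2, -2)) = 0
Stationarity residual: grad f(x) + sum_i lambda_i a_i = (-3, 2)
  -> stationarity FAILS
Primal feasibility (all g_i <= 0): OK
Dual feasibility (all lambda_i >= 0): OK
Complementary slackness (lambda_i * g_i(x) = 0 for all i): OK

Verdict: the first failing condition is stationarity -> stat.

stat


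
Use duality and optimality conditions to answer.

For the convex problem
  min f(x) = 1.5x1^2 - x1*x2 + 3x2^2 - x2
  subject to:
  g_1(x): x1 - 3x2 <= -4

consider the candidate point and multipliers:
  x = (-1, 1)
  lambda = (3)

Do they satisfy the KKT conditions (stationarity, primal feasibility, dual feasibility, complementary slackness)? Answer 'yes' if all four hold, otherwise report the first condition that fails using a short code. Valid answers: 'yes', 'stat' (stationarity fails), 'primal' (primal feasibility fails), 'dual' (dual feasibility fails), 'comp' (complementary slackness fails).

Gradient of f: grad f(x) = Q x + c = (-4, 6)
Constraint values g_i(x) = a_i^T x - b_i:
  g_1((-1, 1)) = 0
Stationarity residual: grad f(x) + sum_i lambda_i a_i = (-1, -3)
  -> stationarity FAILS
Primal feasibility (all g_i <= 0): OK
Dual feasibility (all lambda_i >= 0): OK
Complementary slackness (lambda_i * g_i(x) = 0 for all i): OK

Verdict: the first failing condition is stationarity -> stat.

stat


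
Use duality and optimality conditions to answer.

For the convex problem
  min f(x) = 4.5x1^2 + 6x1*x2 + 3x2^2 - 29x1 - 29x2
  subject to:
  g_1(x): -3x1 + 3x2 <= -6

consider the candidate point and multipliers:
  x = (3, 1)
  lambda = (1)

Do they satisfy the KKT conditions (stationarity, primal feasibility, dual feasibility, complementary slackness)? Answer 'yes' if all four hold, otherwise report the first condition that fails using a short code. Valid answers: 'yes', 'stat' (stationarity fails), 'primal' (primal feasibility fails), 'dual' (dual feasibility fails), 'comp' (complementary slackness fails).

Gradient of f: grad f(x) = Q x + c = (4, -5)
Constraint values g_i(x) = a_i^T x - b_i:
  g_1((3, 1)) = 0
Stationarity residual: grad f(x) + sum_i lambda_i a_i = (1, -2)
  -> stationarity FAILS
Primal feasibility (all g_i <= 0): OK
Dual feasibility (all lambda_i >= 0): OK
Complementary slackness (lambda_i * g_i(x) = 0 for all i): OK

Verdict: the first failing condition is stationarity -> stat.

stat


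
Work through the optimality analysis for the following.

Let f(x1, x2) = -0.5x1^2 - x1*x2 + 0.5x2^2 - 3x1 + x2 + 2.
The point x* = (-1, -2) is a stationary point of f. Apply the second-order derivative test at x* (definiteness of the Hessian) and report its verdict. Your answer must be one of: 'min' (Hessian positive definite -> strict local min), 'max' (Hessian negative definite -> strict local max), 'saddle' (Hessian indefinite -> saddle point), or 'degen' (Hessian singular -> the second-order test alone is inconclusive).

Compute the Hessian H = grad^2 f:
  H = [[-1, -1], [-1, 1]]
Verify stationarity: grad f(x*) = H x* + g = (0, 0).
Eigenvalues of H: -1.4142, 1.4142.
Eigenvalues have mixed signs, so H is indefinite -> x* is a saddle point.

saddle


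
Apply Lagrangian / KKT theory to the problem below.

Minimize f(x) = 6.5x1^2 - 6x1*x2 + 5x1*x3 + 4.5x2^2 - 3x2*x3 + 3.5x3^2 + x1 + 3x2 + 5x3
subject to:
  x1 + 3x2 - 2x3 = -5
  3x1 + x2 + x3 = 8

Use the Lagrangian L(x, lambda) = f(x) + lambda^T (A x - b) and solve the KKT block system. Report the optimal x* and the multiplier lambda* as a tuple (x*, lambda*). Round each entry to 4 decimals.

Form the Lagrangian:
  L(x, lambda) = (1/2) x^T Q x + c^T x + lambda^T (A x - b)
Stationarity (grad_x L = 0): Q x + c + A^T lambda = 0.
Primal feasibility: A x = b.

This gives the KKT block system:
  [ Q   A^T ] [ x     ]   [-c ]
  [ A    0  ] [ lambda ] = [ b ]

Solving the linear system:
  x*      = (1.48, 0.1281, 3.4321)
  lambda* = (10.2127, -15.6147)
  f(x*)   = 97.5028

x* = (1.48, 0.1281, 3.4321), lambda* = (10.2127, -15.6147)


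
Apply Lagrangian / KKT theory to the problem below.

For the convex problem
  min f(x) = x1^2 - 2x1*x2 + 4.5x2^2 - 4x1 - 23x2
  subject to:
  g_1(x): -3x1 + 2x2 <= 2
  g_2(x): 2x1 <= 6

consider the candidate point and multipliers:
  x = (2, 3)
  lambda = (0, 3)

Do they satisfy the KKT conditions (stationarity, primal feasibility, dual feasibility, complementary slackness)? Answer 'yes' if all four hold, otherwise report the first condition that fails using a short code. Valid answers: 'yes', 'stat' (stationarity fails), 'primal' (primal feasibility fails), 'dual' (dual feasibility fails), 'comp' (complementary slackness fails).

Gradient of f: grad f(x) = Q x + c = (-6, 0)
Constraint values g_i(x) = a_i^T x - b_i:
  g_1((2, 3)) = -2
  g_2((2, 3)) = -2
Stationarity residual: grad f(x) + sum_i lambda_i a_i = (0, 0)
  -> stationarity OK
Primal feasibility (all g_i <= 0): OK
Dual feasibility (all lambda_i >= 0): OK
Complementary slackness (lambda_i * g_i(x) = 0 for all i): FAILS

Verdict: the first failing condition is complementary_slackness -> comp.

comp


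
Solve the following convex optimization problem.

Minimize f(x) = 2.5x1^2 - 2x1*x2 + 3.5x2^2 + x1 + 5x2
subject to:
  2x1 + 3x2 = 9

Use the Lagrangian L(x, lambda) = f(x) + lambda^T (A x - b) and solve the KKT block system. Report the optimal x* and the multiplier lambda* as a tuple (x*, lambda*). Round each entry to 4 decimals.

Form the Lagrangian:
  L(x, lambda) = (1/2) x^T Q x + c^T x + lambda^T (A x - b)
Stationarity (grad_x L = 0): Q x + c + A^T lambda = 0.
Primal feasibility: A x = b.

This gives the KKT block system:
  [ Q   A^T ] [ x     ]   [-c ]
  [ A    0  ] [ lambda ] = [ b ]

Solving the linear system:
  x*      = (2.0722, 1.6186)
  lambda* = (-4.0619)
  f(x*)   = 23.3608

x* = (2.0722, 1.6186), lambda* = (-4.0619)
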